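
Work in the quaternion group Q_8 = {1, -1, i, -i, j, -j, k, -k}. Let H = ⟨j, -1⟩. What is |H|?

4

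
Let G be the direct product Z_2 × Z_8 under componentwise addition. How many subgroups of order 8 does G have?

|G| = 16 and 8 | 16, so subgroups of order 8 are possible by Lagrange.
The subgroups of order 8 are: {(0,0), (0,1), (0,2), (0,3), (0,4), (0,5), (0,6), (0,7)}; {(0,0), (0,2), (0,4), (0,6), (1,0), (1,2), (1,4), (1,6)}; {(0,0), (0,2), (0,4), (0,6), (1,1), (1,3), (1,5), (1,7)}.
So G has 3 subgroups of order 8.

3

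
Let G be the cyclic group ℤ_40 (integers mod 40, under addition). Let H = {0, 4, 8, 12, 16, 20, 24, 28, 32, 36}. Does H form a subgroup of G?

|H| = 10 divides |G| = 40, consistent with Lagrange.
H contains the identity, every element's inverse is in H, and H is closed under +: it is a subgroup.
In fact H = ⟨4⟩.

Yes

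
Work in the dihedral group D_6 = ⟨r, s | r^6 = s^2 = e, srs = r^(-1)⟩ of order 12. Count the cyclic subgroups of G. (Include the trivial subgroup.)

A cyclic subgroup of order d is generated by each of its φ(d) elements of order d, so the cyclic subgroups of order d number (#elements of order d)/φ(d).
Cyclic subgroups by order — order 1: 1; order 2: 7; order 3: 1; order 6: 1.
Total: 10.

10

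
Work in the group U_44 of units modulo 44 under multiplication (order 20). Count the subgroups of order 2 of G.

|G| = 20 and 2 | 20, so subgroups of order 2 are possible by Lagrange.
The subgroups of order 2 are: {1, 21}; {1, 23}; {1, 43}.
So G has 3 subgroups of order 2.

3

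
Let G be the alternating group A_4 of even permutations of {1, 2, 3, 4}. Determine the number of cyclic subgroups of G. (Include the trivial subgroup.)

8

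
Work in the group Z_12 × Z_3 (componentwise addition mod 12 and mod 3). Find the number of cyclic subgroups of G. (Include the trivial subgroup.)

15

Group the elements of G by the cyclic subgroup they generate; each cyclic subgroup of order d accounts for φ(d) elements.
Cyclic subgroups by order — order 1: 1; order 2: 1; order 3: 4; order 4: 1; order 6: 4; order 12: 4.
Total: 15.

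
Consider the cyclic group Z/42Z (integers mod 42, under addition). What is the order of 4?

In Z/42Z, the order of an element a is n/gcd(a, n).
gcd(4, 42) = 2, so |⟨4⟩| = 42/2 = 21.

21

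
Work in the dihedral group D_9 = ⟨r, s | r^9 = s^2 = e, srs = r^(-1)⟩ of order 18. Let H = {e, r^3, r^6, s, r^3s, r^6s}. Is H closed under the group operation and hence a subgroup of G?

|H| = 6 divides |G| = 18, consistent with Lagrange.
H contains the identity, every element's inverse is in H, and H is closed under ·: it is a subgroup.

Yes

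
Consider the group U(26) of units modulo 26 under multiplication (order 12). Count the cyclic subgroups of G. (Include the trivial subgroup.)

6

Each element a generates a cyclic subgroup ⟨a⟩; distinct elements may generate the same one (a cyclic group of order d has φ(d) generators).
Cyclic subgroups by order — order 1: 1; order 2: 1; order 3: 1; order 4: 1; order 6: 1; order 12: 1.
Total: 6.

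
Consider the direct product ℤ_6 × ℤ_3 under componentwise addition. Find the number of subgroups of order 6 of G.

4

|G| = 18 and 6 | 18, so subgroups of order 6 are possible by Lagrange.
The subgroups of order 6 are: {(0,0), (0,1), (0,2), (3,0), (3,1), (3,2)}; {(0,0), (1,0), (2,0), (3,0), (4,0), (5,0)}; {(0,0), (1,1), (2,2), (3,0), (4,1), (5,2)}; {(0,0), (1,2), (2,1), (3,0), (4,2), (5,1)}.
So G has 4 subgroups of order 6.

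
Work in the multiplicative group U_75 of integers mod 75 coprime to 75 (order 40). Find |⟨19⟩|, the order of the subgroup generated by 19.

10

Compute successive powers of 19 mod 75: 19, 61, 34, 46, 49, 31, 64, 16, …; 19^10 ≡ 1 (mod 75).
So |⟨19⟩| = 10.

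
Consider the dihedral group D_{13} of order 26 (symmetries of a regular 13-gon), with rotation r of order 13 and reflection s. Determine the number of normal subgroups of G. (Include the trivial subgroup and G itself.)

G has 16 subgroups. Checking conjugation-invariance by order — order 1: 1/1 normal; order 2: 0/13 normal; order 13: 1/1 normal; order 26: 1/1 normal.
Total normal subgroups: 3.

3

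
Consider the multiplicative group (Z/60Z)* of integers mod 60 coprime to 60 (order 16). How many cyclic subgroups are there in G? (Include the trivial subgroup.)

Each element a generates a cyclic subgroup ⟨a⟩; distinct elements may generate the same one (a cyclic group of order d has φ(d) generators).
Cyclic subgroups by order — order 1: 1; order 2: 7; order 4: 4.
Total: 12.

12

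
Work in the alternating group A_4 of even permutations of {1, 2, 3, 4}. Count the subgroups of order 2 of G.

3

|G| = 12 and 2 | 12, so subgroups of order 2 are possible by Lagrange.
The subgroups of order 2 are: {e, (1 2)(3 4)}; {e, (1 3)(2 4)}; {e, (1 4)(2 3)}.
So G has 3 subgroups of order 2.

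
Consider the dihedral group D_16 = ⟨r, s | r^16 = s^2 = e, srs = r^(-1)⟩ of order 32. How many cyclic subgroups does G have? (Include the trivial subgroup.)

21

A cyclic subgroup of order d is generated by each of its φ(d) elements of order d, so the cyclic subgroups of order d number (#elements of order d)/φ(d).
Cyclic subgroups by order — order 1: 1; order 2: 17; order 4: 1; order 8: 1; order 16: 1.
Total: 21.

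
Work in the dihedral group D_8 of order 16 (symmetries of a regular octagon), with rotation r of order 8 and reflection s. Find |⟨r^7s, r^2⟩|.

|⟨r^7s⟩| = 2 and |⟨r^2⟩| = 4, so |H| is a multiple of lcm(2, 4) = 4 and divides |G| = 16.
Closing under the operation: H = {e, r^2, r^4, r^6, rs, r^3s, r^5s, r^7s}, so |H| = 8.

8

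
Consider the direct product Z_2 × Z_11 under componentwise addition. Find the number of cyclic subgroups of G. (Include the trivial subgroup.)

4

Group the elements of G by the cyclic subgroup they generate; each cyclic subgroup of order d accounts for φ(d) elements.
Cyclic subgroups by order — order 1: 1; order 2: 1; order 11: 1; order 22: 1.
Total: 4.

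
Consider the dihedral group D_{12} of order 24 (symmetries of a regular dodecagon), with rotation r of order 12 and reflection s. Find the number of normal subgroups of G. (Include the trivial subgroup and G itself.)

G has 34 subgroups. Checking conjugation-invariance by order — order 1: 1/1 normal; order 2: 1/13 normal; order 3: 1/1 normal; order 4: 1/7 normal; order 6: 1/5 normal; order 8: 0/3 normal; order 12: 3/3 normal; order 24: 1/1 normal.
Total normal subgroups: 9.

9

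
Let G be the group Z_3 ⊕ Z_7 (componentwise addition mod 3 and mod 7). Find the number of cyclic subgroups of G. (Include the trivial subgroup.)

Group the elements of G by the cyclic subgroup they generate; each cyclic subgroup of order d accounts for φ(d) elements.
Cyclic subgroups by order — order 1: 1; order 3: 1; order 7: 1; order 21: 1.
Total: 4.

4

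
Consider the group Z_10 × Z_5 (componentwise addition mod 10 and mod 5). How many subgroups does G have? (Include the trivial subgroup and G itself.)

|G| = 50, so by Lagrange every subgroup order divides 50. Divisors: 1, 2, 5, 10, 25, 50.
Subgroups by order — order 1: 1; order 2: 1; order 5: 6; order 10: 6; order 25: 1; order 50: 1.
Total: 1 + 1 + 6 + 6 + 1 + 1 = 16.

16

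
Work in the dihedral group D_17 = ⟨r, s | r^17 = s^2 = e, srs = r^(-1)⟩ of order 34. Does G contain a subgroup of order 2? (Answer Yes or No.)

2 | 34. A subgroup of order 2 is {e, r^10s}.

Yes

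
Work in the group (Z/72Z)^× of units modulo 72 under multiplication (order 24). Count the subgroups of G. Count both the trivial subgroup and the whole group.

32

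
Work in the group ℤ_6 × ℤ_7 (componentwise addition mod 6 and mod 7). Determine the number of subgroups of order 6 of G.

1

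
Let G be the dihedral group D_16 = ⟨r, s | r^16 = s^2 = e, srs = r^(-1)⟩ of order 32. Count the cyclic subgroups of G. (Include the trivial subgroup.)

21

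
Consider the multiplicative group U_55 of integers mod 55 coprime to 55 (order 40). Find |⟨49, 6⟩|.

|⟨49⟩| = 10 and |⟨6⟩| = 10, so |H| is a multiple of lcm(10, 10) = 10 and divides |G| = 40.
Closing under the operation: H = {1, 4, 6, 9, 14, 16, 19, 21, 24, 26, 29, 31, 34, 36, 39, 41, 46, 49, 51, 54}, so |H| = 20.

20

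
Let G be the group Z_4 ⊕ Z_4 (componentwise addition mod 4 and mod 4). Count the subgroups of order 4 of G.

|G| = 16 and 4 | 16, so subgroups of order 4 are possible by Lagrange.
The subgroups of order 4 are: {(0,0), (0,1), (0,2), (0,3)}; {(0,0), (0,2), (2,0), (2,2)}; {(0,0), (0,2), (2,1), (2,3)}; {(0,0), (1,0), (2,0), (3,0)}; … (7 in all).
So G has 7 subgroups of order 4.

7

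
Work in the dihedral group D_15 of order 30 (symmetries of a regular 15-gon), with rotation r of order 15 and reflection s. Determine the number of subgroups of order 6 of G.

5

|G| = 30 and 6 | 30, so subgroups of order 6 are possible by Lagrange.
The subgroups of order 6 are: {e, r^5, r^10, s, r^5s, r^10s}; {e, r^5, r^10, rs, r^6s, r^11s}; {e, r^5, r^10, r^2s, r^7s, r^12s}; {e, r^5, r^10, r^3s, r^8s, r^13s}; … (5 in all).
So G has 5 subgroups of order 6.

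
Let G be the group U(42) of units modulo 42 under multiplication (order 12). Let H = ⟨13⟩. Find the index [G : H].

|⟨13⟩| = 2 and |G| = 12.
By Lagrange, [G : H] = |G|/|H| = 12/2 = 6.

6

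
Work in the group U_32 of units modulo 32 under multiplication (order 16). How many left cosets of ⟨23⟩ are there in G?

4

|⟨23⟩| = 4 and |G| = 16.
By Lagrange, [G : H] = |G|/|H| = 16/4 = 4.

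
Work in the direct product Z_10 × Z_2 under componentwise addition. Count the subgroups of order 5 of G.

1

|G| = 20 and 5 | 20, so subgroups of order 5 are possible by Lagrange.
The subgroups of order 5 are: {(0,0), (2,0), (4,0), (6,0), (8,0)}.
So G has 1 subgroup of order 5.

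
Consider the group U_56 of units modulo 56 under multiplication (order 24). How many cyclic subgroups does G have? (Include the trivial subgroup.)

Group the elements of G by the cyclic subgroup they generate; each cyclic subgroup of order d accounts for φ(d) elements.
Cyclic subgroups by order — order 1: 1; order 2: 7; order 3: 1; order 6: 7.
Total: 16.

16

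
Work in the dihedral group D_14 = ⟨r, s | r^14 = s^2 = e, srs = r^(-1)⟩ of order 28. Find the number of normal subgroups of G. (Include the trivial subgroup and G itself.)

G has 28 subgroups. Checking conjugation-invariance by order — order 1: 1/1 normal; order 2: 1/15 normal; order 4: 0/7 normal; order 7: 1/1 normal; order 14: 3/3 normal; order 28: 1/1 normal.
Total normal subgroups: 7.

7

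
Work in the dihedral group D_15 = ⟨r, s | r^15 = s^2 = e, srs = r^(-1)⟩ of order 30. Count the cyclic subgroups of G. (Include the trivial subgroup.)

19

Group the elements of G by the cyclic subgroup they generate; each cyclic subgroup of order d accounts for φ(d) elements.
Cyclic subgroups by order — order 1: 1; order 2: 15; order 3: 1; order 5: 1; order 15: 1.
Total: 19.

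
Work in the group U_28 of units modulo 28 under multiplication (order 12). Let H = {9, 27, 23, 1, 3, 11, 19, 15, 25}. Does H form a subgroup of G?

No

|H| = 9 does not divide |G| = 12, so by Lagrange H is not a subgroup.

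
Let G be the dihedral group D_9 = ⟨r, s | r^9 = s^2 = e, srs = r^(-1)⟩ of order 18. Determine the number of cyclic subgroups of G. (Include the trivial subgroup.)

Group the elements of G by the cyclic subgroup they generate; each cyclic subgroup of order d accounts for φ(d) elements.
Cyclic subgroups by order — order 1: 1; order 2: 9; order 3: 1; order 9: 1.
Total: 12.

12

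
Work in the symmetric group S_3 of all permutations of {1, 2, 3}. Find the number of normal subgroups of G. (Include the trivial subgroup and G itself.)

G has 6 subgroups. Checking conjugation-invariance by order — order 1: 1/1 normal; order 2: 0/3 normal; order 3: 1/1 normal; order 6: 1/1 normal.
Total normal subgroups: 3.

3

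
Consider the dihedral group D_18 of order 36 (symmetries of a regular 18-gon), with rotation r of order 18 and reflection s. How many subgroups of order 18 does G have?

|G| = 36 and 18 | 36, so subgroups of order 18 are possible by Lagrange.
The subgroups of order 18 are: {e, r, r^2, r^3, r^4, r^5, r^6, r^7, r^8, r^9, r^10, r^11, r^12, r^13, r^14, r^15, r^16, r^17}; {e, r^2, r^4, r^6, r^8, r^10, r^12, r^14, r^16, s, r^2s, r^4s, r^6s, r^8s, r^10s, r^12s, r^14s, r^16s}; {e, r^2, r^4, r^6, r^8, r^10, r^12, r^14, r^16, rs, r^3s, r^5s, r^7s, r^9s, r^11s, r^13s, r^15s, r^17s}.
So G has 3 subgroups of order 18.

3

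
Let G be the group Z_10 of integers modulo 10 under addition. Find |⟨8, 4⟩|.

5

|⟨8⟩| = 5 and |⟨4⟩| = 5, so |H| is a multiple of lcm(5, 5) = 5 and divides |G| = 10.
Closing under the operation: H = {0, 2, 4, 6, 8}, so |H| = 5.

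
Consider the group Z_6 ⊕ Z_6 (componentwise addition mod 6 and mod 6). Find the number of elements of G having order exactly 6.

24

An element (a,b) has order lcm(ord(a), ord(b)); count pairs with lcm equal to 6.
Enumerating gives 24 such elements.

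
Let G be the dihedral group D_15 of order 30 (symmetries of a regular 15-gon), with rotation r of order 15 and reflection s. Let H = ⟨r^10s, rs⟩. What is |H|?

10

|⟨r^10s⟩| = 2 and |⟨rs⟩| = 2, so |H| is a multiple of lcm(2, 2) = 2 and divides |G| = 30.
Closing under the operation: H = {e, r^3, r^6, r^9, r^12, rs, r^4s, r^7s, r^10s, r^13s}, so |H| = 10.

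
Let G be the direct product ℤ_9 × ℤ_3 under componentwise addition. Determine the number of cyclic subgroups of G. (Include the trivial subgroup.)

8

A cyclic subgroup of order d is generated by each of its φ(d) elements of order d, so the cyclic subgroups of order d number (#elements of order d)/φ(d).
Cyclic subgroups by order — order 1: 1; order 3: 4; order 9: 3.
Total: 8.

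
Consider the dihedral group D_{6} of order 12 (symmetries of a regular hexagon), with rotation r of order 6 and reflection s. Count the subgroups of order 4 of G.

|G| = 12 and 4 | 12, so subgroups of order 4 are possible by Lagrange.
The subgroups of order 4 are: {e, r^3, r^2s, r^5s}; {e, r^3, s, r^3s}; {e, r^3, rs, r^4s}.
So G has 3 subgroups of order 4.

3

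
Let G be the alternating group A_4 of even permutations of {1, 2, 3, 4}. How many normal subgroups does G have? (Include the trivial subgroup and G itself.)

G has 10 subgroups. Checking conjugation-invariance by order — order 1: 1/1 normal; order 2: 0/3 normal; order 3: 0/4 normal; order 4: 1/1 normal; order 12: 1/1 normal.
Total normal subgroups: 3.

3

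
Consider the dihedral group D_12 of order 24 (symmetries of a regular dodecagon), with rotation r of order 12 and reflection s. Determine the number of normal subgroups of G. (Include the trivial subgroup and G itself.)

G has 34 subgroups. Checking conjugation-invariance by order — order 1: 1/1 normal; order 2: 1/13 normal; order 3: 1/1 normal; order 4: 1/7 normal; order 6: 1/5 normal; order 8: 0/3 normal; order 12: 3/3 normal; order 24: 1/1 normal.
Total normal subgroups: 9.

9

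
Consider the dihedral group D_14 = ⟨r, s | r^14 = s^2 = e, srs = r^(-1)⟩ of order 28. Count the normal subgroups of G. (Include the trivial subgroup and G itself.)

G has 28 subgroups. Checking conjugation-invariance by order — order 1: 1/1 normal; order 2: 1/15 normal; order 4: 0/7 normal; order 7: 1/1 normal; order 14: 3/3 normal; order 28: 1/1 normal.
Total normal subgroups: 7.

7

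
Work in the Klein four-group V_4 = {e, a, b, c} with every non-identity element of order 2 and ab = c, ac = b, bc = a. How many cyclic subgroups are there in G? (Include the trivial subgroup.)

4

Each element a generates a cyclic subgroup ⟨a⟩; distinct elements may generate the same one (a cyclic group of order d has φ(d) generators).
Cyclic subgroups by order — order 1: 1; order 2: 3.
Total: 4.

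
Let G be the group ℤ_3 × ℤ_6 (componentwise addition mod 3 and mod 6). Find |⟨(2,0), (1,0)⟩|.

|⟨(2,0)⟩| = 3 and |⟨(1,0)⟩| = 3, so |H| is a multiple of lcm(3, 3) = 3 and divides |G| = 18.
Closing under the operation: H = {(0,0), (1,0), (2,0)}, so |H| = 3.

3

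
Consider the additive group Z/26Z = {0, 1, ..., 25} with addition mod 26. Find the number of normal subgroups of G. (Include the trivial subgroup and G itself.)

4

G is abelian, so every subgroup is normal.
G has 4 subgroups in total, hence 4 normal subgroups.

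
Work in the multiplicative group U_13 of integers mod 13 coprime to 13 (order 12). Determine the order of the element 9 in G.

3

Compute successive powers of 9 mod 13: 9, 3, 1; 9^3 ≡ 1 (mod 13).
So |⟨9⟩| = 3.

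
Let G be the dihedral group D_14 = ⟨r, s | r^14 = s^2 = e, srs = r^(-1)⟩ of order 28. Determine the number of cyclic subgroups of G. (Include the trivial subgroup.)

18

Group the elements of G by the cyclic subgroup they generate; each cyclic subgroup of order d accounts for φ(d) elements.
Cyclic subgroups by order — order 1: 1; order 2: 15; order 7: 1; order 14: 1.
Total: 18.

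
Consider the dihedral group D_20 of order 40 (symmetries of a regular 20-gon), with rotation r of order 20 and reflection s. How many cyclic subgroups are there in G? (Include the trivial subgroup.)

26

Group the elements of G by the cyclic subgroup they generate; each cyclic subgroup of order d accounts for φ(d) elements.
Cyclic subgroups by order — order 1: 1; order 2: 21; order 4: 1; order 5: 1; order 10: 1; order 20: 1.
Total: 26.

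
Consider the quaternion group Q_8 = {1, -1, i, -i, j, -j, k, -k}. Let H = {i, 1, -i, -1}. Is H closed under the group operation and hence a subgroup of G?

Yes

|H| = 4 divides |G| = 8, consistent with Lagrange.
H contains the identity, every element's inverse is in H, and H is closed under ·: it is a subgroup.
In fact H = ⟨-i⟩.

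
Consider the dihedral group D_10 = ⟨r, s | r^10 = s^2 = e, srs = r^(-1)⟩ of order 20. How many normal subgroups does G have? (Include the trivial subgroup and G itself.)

7

G has 22 subgroups. Checking conjugation-invariance by order — order 1: 1/1 normal; order 2: 1/11 normal; order 4: 0/5 normal; order 5: 1/1 normal; order 10: 3/3 normal; order 20: 1/1 normal.
Total normal subgroups: 7.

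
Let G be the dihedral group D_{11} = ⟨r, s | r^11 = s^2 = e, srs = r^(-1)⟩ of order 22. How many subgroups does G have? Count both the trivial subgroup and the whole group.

|G| = 22, so by Lagrange every subgroup order divides 22. Divisors: 1, 2, 11, 22.
Subgroups by order — order 1: 1; order 2: 11; order 11: 1; order 22: 1.
Total: 1 + 11 + 1 + 1 = 14.

14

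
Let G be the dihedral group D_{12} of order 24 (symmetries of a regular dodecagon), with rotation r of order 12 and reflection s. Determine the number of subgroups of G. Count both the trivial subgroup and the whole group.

|G| = 24, so by Lagrange every subgroup order divides 24. Divisors: 1, 2, 3, 4, 6, 8, 12, 24.
Subgroups by order — order 1: 1; order 2: 13; order 3: 1; order 4: 7; order 6: 5; order 8: 3; order 12: 3; order 24: 1.
Total: 1 + 13 + 1 + 7 + 5 + 3 + 3 + 1 = 34.

34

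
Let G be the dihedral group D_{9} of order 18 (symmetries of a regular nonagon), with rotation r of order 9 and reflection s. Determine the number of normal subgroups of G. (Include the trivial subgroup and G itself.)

4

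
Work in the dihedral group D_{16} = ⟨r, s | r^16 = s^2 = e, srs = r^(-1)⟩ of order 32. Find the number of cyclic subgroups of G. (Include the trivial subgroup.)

A cyclic subgroup of order d is generated by each of its φ(d) elements of order d, so the cyclic subgroups of order d number (#elements of order d)/φ(d).
Cyclic subgroups by order — order 1: 1; order 2: 17; order 4: 1; order 8: 1; order 16: 1.
Total: 21.

21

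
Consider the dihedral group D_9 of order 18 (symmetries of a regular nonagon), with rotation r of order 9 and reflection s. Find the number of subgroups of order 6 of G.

|G| = 18 and 6 | 18, so subgroups of order 6 are possible by Lagrange.
The subgroups of order 6 are: {e, r^3, r^6, r^2s, r^5s, r^8s}; {e, r^3, r^6, s, r^3s, r^6s}; {e, r^3, r^6, rs, r^4s, r^7s}.
So G has 3 subgroups of order 6.

3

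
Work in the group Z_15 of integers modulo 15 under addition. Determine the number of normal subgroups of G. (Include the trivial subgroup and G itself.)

4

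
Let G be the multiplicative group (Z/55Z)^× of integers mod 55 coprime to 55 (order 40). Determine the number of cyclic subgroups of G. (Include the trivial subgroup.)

12

Group the elements of G by the cyclic subgroup they generate; each cyclic subgroup of order d accounts for φ(d) elements.
Cyclic subgroups by order — order 1: 1; order 2: 3; order 4: 2; order 5: 1; order 10: 3; order 20: 2.
Total: 12.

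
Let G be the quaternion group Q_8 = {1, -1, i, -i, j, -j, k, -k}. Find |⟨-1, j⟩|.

|⟨-1⟩| = 2 and |⟨j⟩| = 4, so |H| is a multiple of lcm(2, 4) = 4 and divides |G| = 8.
Closing under the operation: H = {1, -1, j, -j}, so |H| = 4.

4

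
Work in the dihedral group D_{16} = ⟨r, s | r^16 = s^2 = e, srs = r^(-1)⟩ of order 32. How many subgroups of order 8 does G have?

5

|G| = 32 and 8 | 32, so subgroups of order 8 are possible by Lagrange.
The subgroups of order 8 are: {e, r^2, r^4, r^6, r^8, r^10, r^12, r^14}; {e, r^4, r^8, r^12, r^2s, r^6s, r^10s, r^14s}; {e, r^4, r^8, r^12, r^3s, r^7s, r^11s, r^15s}; {e, r^4, r^8, r^12, s, r^4s, r^8s, r^12s}; … (5 in all).
So G has 5 subgroups of order 8.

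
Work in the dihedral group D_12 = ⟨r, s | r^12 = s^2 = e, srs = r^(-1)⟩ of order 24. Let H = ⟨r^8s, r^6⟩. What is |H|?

|⟨r^8s⟩| = 2 and |⟨r^6⟩| = 2, so |H| is a multiple of lcm(2, 2) = 2 and divides |G| = 24.
Closing under the operation: H = {e, r^6, r^2s, r^8s}, so |H| = 4.

4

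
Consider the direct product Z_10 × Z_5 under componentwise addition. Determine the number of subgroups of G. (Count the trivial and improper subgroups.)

16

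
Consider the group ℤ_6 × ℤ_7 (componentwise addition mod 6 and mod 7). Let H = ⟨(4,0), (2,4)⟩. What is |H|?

|⟨(4,0)⟩| = 3 and |⟨(2,4)⟩| = 21, so |H| is a multiple of lcm(3, 21) = 21 and divides |G| = 42.
Closing under the operation: H = {(0,0), (0,1), (0,2), (0,3), (0,4), (0,5), (0,6), (2,0), (2,1), (2,2), (2,3), (2,4), (2,5), (2,6), (4,0), (4,1), (4,2), (4,3), (4,4), (4,5), (4,6)}, so |H| = 21.

21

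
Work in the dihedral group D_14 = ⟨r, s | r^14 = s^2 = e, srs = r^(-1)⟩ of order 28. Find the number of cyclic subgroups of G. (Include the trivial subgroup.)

18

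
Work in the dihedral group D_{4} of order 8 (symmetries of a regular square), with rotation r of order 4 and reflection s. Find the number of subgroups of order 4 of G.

|G| = 8 and 4 | 8, so subgroups of order 4 are possible by Lagrange.
The subgroups of order 4 are: {e, r, r^2, r^3}; {e, r^2, s, r^2s}; {e, r^2, rs, r^3s}.
So G has 3 subgroups of order 4.

3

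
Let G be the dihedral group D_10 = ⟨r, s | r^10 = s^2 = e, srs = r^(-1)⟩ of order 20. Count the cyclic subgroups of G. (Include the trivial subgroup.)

14

A cyclic subgroup of order d is generated by each of its φ(d) elements of order d, so the cyclic subgroups of order d number (#elements of order d)/φ(d).
Cyclic subgroups by order — order 1: 1; order 2: 11; order 5: 1; order 10: 1.
Total: 14.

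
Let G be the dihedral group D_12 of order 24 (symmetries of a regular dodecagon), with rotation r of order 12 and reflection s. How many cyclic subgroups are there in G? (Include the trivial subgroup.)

Group the elements of G by the cyclic subgroup they generate; each cyclic subgroup of order d accounts for φ(d) elements.
Cyclic subgroups by order — order 1: 1; order 2: 13; order 3: 1; order 4: 1; order 6: 1; order 12: 1.
Total: 18.

18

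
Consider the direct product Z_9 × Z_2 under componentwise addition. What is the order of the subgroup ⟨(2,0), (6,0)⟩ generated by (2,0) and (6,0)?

9

|⟨(2,0)⟩| = 9 and |⟨(6,0)⟩| = 3, so |H| is a multiple of lcm(9, 3) = 9 and divides |G| = 18.
Closing under the operation: H = {(0,0), (1,0), (2,0), (3,0), (4,0), (5,0), (6,0), (7,0), (8,0)}, so |H| = 9.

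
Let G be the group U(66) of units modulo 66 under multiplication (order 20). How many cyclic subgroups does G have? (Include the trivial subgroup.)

8

Each element a generates a cyclic subgroup ⟨a⟩; distinct elements may generate the same one (a cyclic group of order d has φ(d) generators).
Cyclic subgroups by order — order 1: 1; order 2: 3; order 5: 1; order 10: 3.
Total: 8.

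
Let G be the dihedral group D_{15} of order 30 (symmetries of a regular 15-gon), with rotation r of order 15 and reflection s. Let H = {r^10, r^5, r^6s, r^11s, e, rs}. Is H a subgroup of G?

Yes

|H| = 6 divides |G| = 30, consistent with Lagrange.
H contains the identity, every element's inverse is in H, and H is closed under ·: it is a subgroup.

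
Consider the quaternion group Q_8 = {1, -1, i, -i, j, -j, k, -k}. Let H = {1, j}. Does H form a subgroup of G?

j ∈ H but its inverse -j ∉ H, so H is not a subgroup.

No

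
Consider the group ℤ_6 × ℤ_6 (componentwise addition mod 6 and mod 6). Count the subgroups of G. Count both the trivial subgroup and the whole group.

30

|G| = 36, so by Lagrange every subgroup order divides 36. Divisors: 1, 2, 3, 4, 6, 9, 12, 18, 36.
Subgroups by order — order 1: 1; order 2: 3; order 3: 4; order 4: 1; order 6: 12; order 9: 1; order 12: 4; order 18: 3; order 36: 1.
Total: 1 + 3 + 4 + 1 + 12 + 1 + 4 + 3 + 1 = 30.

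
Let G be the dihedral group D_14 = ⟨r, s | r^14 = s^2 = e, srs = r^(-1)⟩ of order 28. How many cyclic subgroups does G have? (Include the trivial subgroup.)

18

A cyclic subgroup of order d is generated by each of its φ(d) elements of order d, so the cyclic subgroups of order d number (#elements of order d)/φ(d).
Cyclic subgroups by order — order 1: 1; order 2: 15; order 7: 1; order 14: 1.
Total: 18.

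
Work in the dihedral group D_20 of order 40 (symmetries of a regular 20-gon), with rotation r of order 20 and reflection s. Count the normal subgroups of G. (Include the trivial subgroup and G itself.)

G has 48 subgroups. Checking conjugation-invariance by order — order 1: 1/1 normal; order 2: 1/21 normal; order 4: 1/11 normal; order 5: 1/1 normal; order 8: 0/5 normal; order 10: 1/5 normal; order 20: 3/3 normal; order 40: 1/1 normal.
Total normal subgroups: 9.

9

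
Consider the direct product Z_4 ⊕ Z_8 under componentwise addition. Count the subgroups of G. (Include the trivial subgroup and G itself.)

22

|G| = 32, so by Lagrange every subgroup order divides 32. Divisors: 1, 2, 4, 8, 16, 32.
Subgroups by order — order 1: 1; order 2: 3; order 4: 7; order 8: 7; order 16: 3; order 32: 1.
Total: 1 + 3 + 7 + 7 + 3 + 1 = 22.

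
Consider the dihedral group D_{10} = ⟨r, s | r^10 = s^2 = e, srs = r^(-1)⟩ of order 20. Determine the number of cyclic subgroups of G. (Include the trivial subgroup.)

14

A cyclic subgroup of order d is generated by each of its φ(d) elements of order d, so the cyclic subgroups of order d number (#elements of order d)/φ(d).
Cyclic subgroups by order — order 1: 1; order 2: 11; order 5: 1; order 10: 1.
Total: 14.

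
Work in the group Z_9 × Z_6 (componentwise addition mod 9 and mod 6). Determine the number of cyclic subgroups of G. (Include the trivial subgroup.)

16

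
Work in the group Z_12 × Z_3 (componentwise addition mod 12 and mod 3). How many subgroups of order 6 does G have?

4

|G| = 36 and 6 | 36, so subgroups of order 6 are possible by Lagrange.
The subgroups of order 6 are: {(0,0), (0,1), (0,2), (6,0), (6,1), (6,2)}; {(0,0), (2,0), (4,0), (6,0), (8,0), (10,0)}; {(0,0), (2,2), (4,1), (6,0), (8,2), (10,1)}; {(0,0), (2,1), (4,2), (6,0), (8,1), (10,2)}.
So G has 4 subgroups of order 6.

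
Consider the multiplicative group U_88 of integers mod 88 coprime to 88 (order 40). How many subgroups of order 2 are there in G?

7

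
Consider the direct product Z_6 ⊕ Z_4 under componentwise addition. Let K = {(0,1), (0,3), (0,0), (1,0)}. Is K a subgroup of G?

(1,0) ∈ K but its inverse (5,0) ∉ K, so K is not a subgroup.

No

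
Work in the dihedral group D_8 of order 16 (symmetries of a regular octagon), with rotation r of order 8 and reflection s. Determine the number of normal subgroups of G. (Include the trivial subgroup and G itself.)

7

G has 19 subgroups. Checking conjugation-invariance by order — order 1: 1/1 normal; order 2: 1/9 normal; order 4: 1/5 normal; order 8: 3/3 normal; order 16: 1/1 normal.
Total normal subgroups: 7.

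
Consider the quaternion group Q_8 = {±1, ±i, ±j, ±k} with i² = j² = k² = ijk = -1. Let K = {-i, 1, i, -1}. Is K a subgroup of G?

|K| = 4 divides |G| = 8, consistent with Lagrange.
K contains the identity, every element's inverse is in K, and K is closed under ·: it is a subgroup.
In fact K = ⟨-i⟩.

Yes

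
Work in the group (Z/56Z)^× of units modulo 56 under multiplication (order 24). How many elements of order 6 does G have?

Enumerating element orders in G gives 14 elements of order 6.

14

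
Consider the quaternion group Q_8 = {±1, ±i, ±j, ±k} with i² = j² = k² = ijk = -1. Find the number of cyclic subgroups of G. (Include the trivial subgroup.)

A cyclic subgroup of order d is generated by each of its φ(d) elements of order d, so the cyclic subgroups of order d number (#elements of order d)/φ(d).
Cyclic subgroups by order — order 1: 1; order 2: 1; order 4: 3.
Total: 5.

5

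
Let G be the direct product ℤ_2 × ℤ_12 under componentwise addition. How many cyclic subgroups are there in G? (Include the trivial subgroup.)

12

A cyclic subgroup of order d is generated by each of its φ(d) elements of order d, so the cyclic subgroups of order d number (#elements of order d)/φ(d).
Cyclic subgroups by order — order 1: 1; order 2: 3; order 3: 1; order 4: 2; order 6: 3; order 12: 2.
Total: 12.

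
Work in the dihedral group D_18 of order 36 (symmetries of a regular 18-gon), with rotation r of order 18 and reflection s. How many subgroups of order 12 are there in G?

3

|G| = 36 and 12 | 36, so subgroups of order 12 are possible by Lagrange.
The subgroups of order 12 are: {e, r^3, r^6, r^9, r^12, r^15, rs, r^4s, r^7s, r^10s, r^13s, r^16s}; {e, r^3, r^6, r^9, r^12, r^15, r^2s, r^5s, r^8s, r^11s, r^14s, r^17s}; {e, r^3, r^6, r^9, r^12, r^15, s, r^3s, r^6s, r^9s, r^12s, r^15s}.
So G has 3 subgroups of order 12.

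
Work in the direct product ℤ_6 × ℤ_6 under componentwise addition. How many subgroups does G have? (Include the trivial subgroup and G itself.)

|G| = 36, so by Lagrange every subgroup order divides 36. Divisors: 1, 2, 3, 4, 6, 9, 12, 18, 36.
Subgroups by order — order 1: 1; order 2: 3; order 3: 4; order 4: 1; order 6: 12; order 9: 1; order 12: 4; order 18: 3; order 36: 1.
Total: 1 + 3 + 4 + 1 + 12 + 1 + 4 + 3 + 1 = 30.

30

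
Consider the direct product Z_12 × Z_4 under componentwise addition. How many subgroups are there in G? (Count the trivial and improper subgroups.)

30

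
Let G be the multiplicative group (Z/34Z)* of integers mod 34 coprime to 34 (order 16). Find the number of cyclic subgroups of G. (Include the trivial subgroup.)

A cyclic subgroup of order d is generated by each of its φ(d) elements of order d, so the cyclic subgroups of order d number (#elements of order d)/φ(d).
Cyclic subgroups by order — order 1: 1; order 2: 1; order 4: 1; order 8: 1; order 16: 1.
Total: 5.

5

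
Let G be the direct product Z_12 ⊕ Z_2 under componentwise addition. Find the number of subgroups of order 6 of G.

3

|G| = 24 and 6 | 24, so subgroups of order 6 are possible by Lagrange.
The subgroups of order 6 are: {(0,0), (0,1), (4,0), (4,1), (8,0), (8,1)}; {(0,0), (2,0), (4,0), (6,0), (8,0), (10,0)}; {(0,0), (2,1), (4,0), (6,1), (8,0), (10,1)}.
So G has 3 subgroups of order 6.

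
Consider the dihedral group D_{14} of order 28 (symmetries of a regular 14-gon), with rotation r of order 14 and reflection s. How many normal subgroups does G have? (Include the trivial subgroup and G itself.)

G has 28 subgroups. Checking conjugation-invariance by order — order 1: 1/1 normal; order 2: 1/15 normal; order 4: 0/7 normal; order 7: 1/1 normal; order 14: 3/3 normal; order 28: 1/1 normal.
Total normal subgroups: 7.

7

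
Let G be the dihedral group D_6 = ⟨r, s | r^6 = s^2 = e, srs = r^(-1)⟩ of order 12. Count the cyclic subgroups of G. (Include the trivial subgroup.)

10

A cyclic subgroup of order d is generated by each of its φ(d) elements of order d, so the cyclic subgroups of order d number (#elements of order d)/φ(d).
Cyclic subgroups by order — order 1: 1; order 2: 7; order 3: 1; order 6: 1.
Total: 10.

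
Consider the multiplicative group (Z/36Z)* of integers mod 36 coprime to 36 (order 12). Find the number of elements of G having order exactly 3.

The elements of order 3 are: 13, 25.
That's 2.

2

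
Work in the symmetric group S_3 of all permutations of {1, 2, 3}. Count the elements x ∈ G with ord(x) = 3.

2

The elements of order 3 are: (1 2 3), (1 3 2).
That's 2.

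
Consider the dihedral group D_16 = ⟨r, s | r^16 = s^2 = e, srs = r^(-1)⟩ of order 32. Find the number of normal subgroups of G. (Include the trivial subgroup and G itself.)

G has 36 subgroups. Checking conjugation-invariance by order — order 1: 1/1 normal; order 2: 1/17 normal; order 4: 1/9 normal; order 8: 1/5 normal; order 16: 3/3 normal; order 32: 1/1 normal.
Total normal subgroups: 8.

8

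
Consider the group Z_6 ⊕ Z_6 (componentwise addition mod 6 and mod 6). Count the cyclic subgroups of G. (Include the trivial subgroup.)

Each element a generates a cyclic subgroup ⟨a⟩; distinct elements may generate the same one (a cyclic group of order d has φ(d) generators).
Cyclic subgroups by order — order 1: 1; order 2: 3; order 3: 4; order 6: 12.
Total: 20.

20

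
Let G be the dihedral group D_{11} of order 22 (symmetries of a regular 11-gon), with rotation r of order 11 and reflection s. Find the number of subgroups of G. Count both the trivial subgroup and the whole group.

14

|G| = 22, so by Lagrange every subgroup order divides 22. Divisors: 1, 2, 11, 22.
Subgroups by order — order 1: 1; order 2: 11; order 11: 1; order 22: 1.
Total: 1 + 11 + 1 + 1 = 14.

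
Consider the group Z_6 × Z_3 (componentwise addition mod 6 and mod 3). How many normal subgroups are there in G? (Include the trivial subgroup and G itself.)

12

G is abelian, so every subgroup is normal.
G has 12 subgroups in total, hence 12 normal subgroups.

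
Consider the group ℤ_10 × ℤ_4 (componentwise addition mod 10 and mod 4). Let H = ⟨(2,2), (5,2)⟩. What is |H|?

20

|⟨(2,2)⟩| = 10 and |⟨(5,2)⟩| = 2, so |H| is a multiple of lcm(10, 2) = 10 and divides |G| = 40.
Closing under the operation: H = {(0,0), (0,2), (1,0), (1,2), (2,0), (2,2), (3,0), (3,2), (4,0), (4,2), (5,0), (5,2), (6,0), (6,2), (7,0), (7,2), (8,0), (8,2), (9,0), (9,2)}, so |H| = 20.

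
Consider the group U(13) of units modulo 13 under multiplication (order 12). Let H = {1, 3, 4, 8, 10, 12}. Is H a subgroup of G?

No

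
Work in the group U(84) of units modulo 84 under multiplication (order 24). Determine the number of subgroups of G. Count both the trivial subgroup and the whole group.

|G| = 24, so by Lagrange every subgroup order divides 24. Divisors: 1, 2, 3, 4, 6, 8, 12, 24.
Subgroups by order — order 1: 1; order 2: 7; order 3: 1; order 4: 7; order 6: 7; order 8: 1; order 12: 7; order 24: 1.
Total: 1 + 7 + 1 + 7 + 7 + 1 + 7 + 1 = 32.

32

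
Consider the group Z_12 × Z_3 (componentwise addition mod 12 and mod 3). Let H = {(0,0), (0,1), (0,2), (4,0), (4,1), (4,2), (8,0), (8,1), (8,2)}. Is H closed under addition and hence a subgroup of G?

|H| = 9 divides |G| = 36, consistent with Lagrange.
H contains the identity, every element's inverse is in H, and H is closed under +: it is a subgroup.

Yes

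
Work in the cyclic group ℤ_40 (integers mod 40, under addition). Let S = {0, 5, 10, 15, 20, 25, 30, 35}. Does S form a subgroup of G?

Yes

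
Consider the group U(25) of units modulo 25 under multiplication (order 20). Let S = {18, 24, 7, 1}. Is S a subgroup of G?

|S| = 4 divides |G| = 20, consistent with Lagrange.
S contains the identity, every element's inverse is in S, and S is closed under ·: it is a subgroup.
In fact S = ⟨18⟩.

Yes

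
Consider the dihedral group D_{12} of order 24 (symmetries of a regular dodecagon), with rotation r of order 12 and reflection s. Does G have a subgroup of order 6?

Yes

6 | 24. A subgroup of order 6 is {e, r^2, r^4, r^6, r^8, r^10}.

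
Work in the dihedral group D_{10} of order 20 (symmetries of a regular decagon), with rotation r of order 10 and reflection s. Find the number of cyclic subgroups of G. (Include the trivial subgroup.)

A cyclic subgroup of order d is generated by each of its φ(d) elements of order d, so the cyclic subgroups of order d number (#elements of order d)/φ(d).
Cyclic subgroups by order — order 1: 1; order 2: 11; order 5: 1; order 10: 1.
Total: 14.

14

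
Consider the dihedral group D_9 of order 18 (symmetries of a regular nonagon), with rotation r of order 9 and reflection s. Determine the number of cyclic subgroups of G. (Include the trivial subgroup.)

12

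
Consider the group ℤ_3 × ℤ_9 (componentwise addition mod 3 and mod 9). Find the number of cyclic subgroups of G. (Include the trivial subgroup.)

A cyclic subgroup of order d is generated by each of its φ(d) elements of order d, so the cyclic subgroups of order d number (#elements of order d)/φ(d).
Cyclic subgroups by order — order 1: 1; order 3: 4; order 9: 3.
Total: 8.

8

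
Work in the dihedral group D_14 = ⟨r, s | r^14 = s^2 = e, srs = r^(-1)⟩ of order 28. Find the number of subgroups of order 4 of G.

7

|G| = 28 and 4 | 28, so subgroups of order 4 are possible by Lagrange.
The subgroups of order 4 are: {e, r^7, r^3s, r^10s}; {e, r^7, r^4s, r^11s}; {e, r^7, r^5s, r^12s}; {e, r^7, r^6s, r^13s}; … (7 in all).
So G has 7 subgroups of order 4.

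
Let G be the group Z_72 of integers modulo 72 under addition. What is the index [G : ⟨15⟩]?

3

|⟨15⟩| = 24 and |G| = 72.
By Lagrange, [G : H] = |G|/|H| = 72/24 = 3.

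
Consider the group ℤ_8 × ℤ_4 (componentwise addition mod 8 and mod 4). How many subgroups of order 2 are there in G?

3

|G| = 32 and 2 | 32, so subgroups of order 2 are possible by Lagrange.
The subgroups of order 2 are: {(0,0), (0,2)}; {(0,0), (4,0)}; {(0,0), (4,2)}.
So G has 3 subgroups of order 2.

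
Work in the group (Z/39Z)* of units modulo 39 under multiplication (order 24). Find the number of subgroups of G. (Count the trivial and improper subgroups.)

|G| = 24, so by Lagrange every subgroup order divides 24. Divisors: 1, 2, 3, 4, 6, 8, 12, 24.
Subgroups by order — order 1: 1; order 2: 3; order 3: 1; order 4: 3; order 6: 3; order 8: 1; order 12: 3; order 24: 1.
Total: 1 + 3 + 1 + 3 + 3 + 1 + 3 + 1 = 16.

16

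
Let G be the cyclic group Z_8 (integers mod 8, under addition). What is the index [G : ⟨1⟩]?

|⟨1⟩| = 8 and |G| = 8.
By Lagrange, [G : H] = |G|/|H| = 8/8 = 1.

1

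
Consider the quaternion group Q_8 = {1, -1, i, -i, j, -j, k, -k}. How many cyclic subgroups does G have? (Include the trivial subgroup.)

5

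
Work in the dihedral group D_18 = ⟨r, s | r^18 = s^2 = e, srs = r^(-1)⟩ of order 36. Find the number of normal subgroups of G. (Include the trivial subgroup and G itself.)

9

G has 45 subgroups. Checking conjugation-invariance by order — order 1: 1/1 normal; order 2: 1/19 normal; order 3: 1/1 normal; order 4: 0/9 normal; order 6: 1/7 normal; order 9: 1/1 normal; order 12: 0/3 normal; order 18: 3/3 normal; order 36: 1/1 normal.
Total normal subgroups: 9.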